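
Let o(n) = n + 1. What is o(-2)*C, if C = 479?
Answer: -479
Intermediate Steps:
o(n) = 1 + n
o(-2)*C = (1 - 2)*479 = -1*479 = -479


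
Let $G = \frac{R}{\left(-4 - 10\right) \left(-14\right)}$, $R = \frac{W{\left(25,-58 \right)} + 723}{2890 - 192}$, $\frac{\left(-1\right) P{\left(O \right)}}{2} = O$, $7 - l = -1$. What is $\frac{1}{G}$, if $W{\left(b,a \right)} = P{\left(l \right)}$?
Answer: $\frac{75544}{101} \approx 747.96$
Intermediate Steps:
$l = 8$ ($l = 7 - -1 = 7 + 1 = 8$)
$P{\left(O \right)} = - 2 O$
$W{\left(b,a \right)} = -16$ ($W{\left(b,a \right)} = \left(-2\right) 8 = -16$)
$R = \frac{707}{2698}$ ($R = \frac{-16 + 723}{2890 - 192} = \frac{707}{2698} \approx 0.26205$)
$G = \frac{101}{75544}$ ($G = \frac{707}{2698 \left(-4 - 10\right) \left(-14\right)} = \frac{707}{2698 \left(\left(-14\right) \left(-14\right)\right)} = \frac{707}{2698 \cdot 196} = \frac{707}{2698} \cdot \frac{1}{196} = \frac{101}{75544} \approx 0.001337$)
$\frac{1}{G} = \frac{1}{\frac{101}{75544}} = \frac{75544}{101}$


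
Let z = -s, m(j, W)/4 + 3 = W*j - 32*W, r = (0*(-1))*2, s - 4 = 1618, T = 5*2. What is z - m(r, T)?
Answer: -330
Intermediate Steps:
T = 10
s = 1622 (s = 4 + 1618 = 1622)
r = 0 (r = 0*2 = 0)
m(j, W) = -12 - 128*W + 4*W*j (m(j, W) = -12 + 4*(W*j - 32*W) = -12 + 4*(-32*W + W*j) = -12 + (-128*W + 4*W*j) = -12 - 128*W + 4*W*j)
z = -1622 (z = -1*1622 = -1622)
z - m(r, T) = -1622 - (-12 - 128*10 + 4*10*0) = -1622 - (-12 - 1280 + 0) = -1622 - 1*(-1292) = -1622 + 1292 = -330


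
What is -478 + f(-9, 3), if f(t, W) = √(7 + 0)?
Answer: -478 + √7 ≈ -475.35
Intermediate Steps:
f(t, W) = √7
-478 + f(-9, 3) = -478 + √7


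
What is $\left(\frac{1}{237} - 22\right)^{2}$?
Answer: $\frac{27175369}{56169} \approx 483.81$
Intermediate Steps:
$\left(\frac{1}{237} - 22\right)^{2} = \left(- \frac{5213}{237}\right)^{2} = \frac{27175369}{56169}$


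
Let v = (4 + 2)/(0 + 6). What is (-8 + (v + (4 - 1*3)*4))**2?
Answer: 9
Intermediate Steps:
v = 1 (v = 6/6 = 6*(1/6) = 1)
(-8 + (v + (4 - 1*3)*4))**2 = (-8 + (1 + (4 - 1*3)*4))**2 = (-8 + (1 + (4 - 3)*4))**2 = (-8 + (1 + 1*4))**2 = (-8 + (1 + 4))**2 = (-8 + 5)**2 = (-3)**2 = 9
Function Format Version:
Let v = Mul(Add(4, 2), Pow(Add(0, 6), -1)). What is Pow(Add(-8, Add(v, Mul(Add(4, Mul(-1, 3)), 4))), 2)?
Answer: 9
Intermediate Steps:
v = 1 (v = Mul(6, Pow(6, -1)) = Mul(6, Rational(1, 6)) = 1)
Pow(Add(-8, Add(v, Mul(Add(4, Mul(-1, 3)), 4))), 2) = Pow(Add(-8, Add(1, Mul(Add(4, Mul(-1, 3)), 4))), 2) = Pow(Add(-8, Add(1, Mul(Add(4, -3), 4))), 2) = Pow(Add(-8, Add(1, Mul(1, 4))), 2) = Pow(Add(-8, Add(1, 4)), 2) = Pow(Add(-8, 5), 2) = Pow(-3, 2) = 9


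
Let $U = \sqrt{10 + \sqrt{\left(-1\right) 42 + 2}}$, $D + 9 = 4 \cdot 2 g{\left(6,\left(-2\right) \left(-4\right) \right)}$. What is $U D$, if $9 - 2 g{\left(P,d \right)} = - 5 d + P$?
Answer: $163 \sqrt{10 + 2 i \sqrt{10}} \approx 538.54 + 156.01 i$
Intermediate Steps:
$g{\left(P,d \right)} = \frac{9}{2} - \frac{P}{2} + \frac{5 d}{2}$ ($g{\left(P,d \right)} = \frac{9}{2} - \frac{- 5 d + P}{2} = \frac{9}{2} - \frac{P - 5 d}{2} = \frac{9}{2} - \left(\frac{P}{2} - \frac{5 d}{2}\right) = \frac{9}{2} - \frac{P}{2} + \frac{5 d}{2}$)
$D = 163$ ($D = -9 + 4 \cdot 2 \left(\frac{9}{2} - 3 + \frac{5 \left(\left(-2\right) \left(-4\right)\right)}{2}\right) = -9 + 8 \left(\frac{9}{2} - 3 + \frac{5}{2} \cdot 8\right) = -9 + 8 \left(\frac{9}{2} - 3 + 20\right) = -9 + 8 \cdot \frac{43}{2} = -9 + 172 = 163$)
$U = \sqrt{10 + 2 i \sqrt{10}}$ ($U = \sqrt{10 + \sqrt{-42 + 2}} = \sqrt{10 + \sqrt{-40}} = \sqrt{10 + 2 i \sqrt{10}} \approx 3.3039 + 0.95712 i$)
$U D = \sqrt{10 + 2 i \sqrt{10}} \cdot 163 = 163 \sqrt{10 + 2 i \sqrt{10}}$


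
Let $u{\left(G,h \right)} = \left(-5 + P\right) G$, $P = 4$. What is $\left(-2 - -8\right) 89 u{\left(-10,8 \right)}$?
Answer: $5340$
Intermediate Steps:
$u{\left(G,h \right)} = - G$ ($u{\left(G,h \right)} = \left(-5 + 4\right) G = - G$)
$\left(-2 - -8\right) 89 u{\left(-10,8 \right)} = \left(-2 - -8\right) 89 \left(\left(-1\right) \left(-10\right)\right) = \left(-2 + 8\right) 89 \cdot 10 = 6 \cdot 89 \cdot 10 = 534 \cdot 10 = 5340$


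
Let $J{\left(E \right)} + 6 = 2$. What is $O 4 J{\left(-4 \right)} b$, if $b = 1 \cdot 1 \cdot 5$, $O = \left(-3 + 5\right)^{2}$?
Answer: $-320$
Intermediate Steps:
$O = 4$ ($O = 2^{2} = 4$)
$b = 5$ ($b = 1 \cdot 5 = 5$)
$J{\left(E \right)} = -4$ ($J{\left(E \right)} = -6 + 2 = -4$)
$O 4 J{\left(-4 \right)} b = 4 \cdot 4 \left(-4\right) 5 = 4 \left(\left(-16\right) 5\right) = 4 \left(-80\right) = -320$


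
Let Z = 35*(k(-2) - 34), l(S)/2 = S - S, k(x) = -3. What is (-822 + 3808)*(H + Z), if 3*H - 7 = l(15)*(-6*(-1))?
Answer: -11579708/3 ≈ -3.8599e+6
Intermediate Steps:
l(S) = 0 (l(S) = 2*(S - S) = 2*0 = 0)
Z = -1295 (Z = 35*(-3 - 34) = 35*(-37) = -1295)
H = 7/3 (H = 7/3 + (0*(-6*(-1)))/3 = 7/3 + (0*6)/3 = 7/3 + (1/3)*0 = 7/3 + 0 = 7/3 ≈ 2.3333)
(-822 + 3808)*(H + Z) = (-822 + 3808)*(7/3 - 1295) = 2986*(-3878/3) = -11579708/3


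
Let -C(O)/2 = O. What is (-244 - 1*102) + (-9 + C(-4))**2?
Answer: -345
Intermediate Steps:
C(O) = -2*O
(-244 - 1*102) + (-9 + C(-4))**2 = (-244 - 1*102) + (-9 - 2*(-4))**2 = (-244 - 102) + (-9 + 8)**2 = -346 + (-1)**2 = -346 + 1 = -345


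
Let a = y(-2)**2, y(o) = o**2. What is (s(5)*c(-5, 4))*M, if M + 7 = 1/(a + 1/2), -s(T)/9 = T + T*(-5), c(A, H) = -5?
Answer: 68700/11 ≈ 6245.5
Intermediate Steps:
a = 16 (a = ((-2)**2)**2 = 4**2 = 16)
s(T) = 36*T (s(T) = -9*(T + T*(-5)) = -9*(T - 5*T) = -(-36)*T = 36*T)
M = -229/33 (M = -7 + 1/(16 + 1/2) = -7 + 1/(33/2) = -7 + 2/33 = -229/33 ≈ -6.9394)
(s(5)*c(-5, 4))*M = ((36*5)*(-5))*(-229/33) = (180*(-5))*(-229/33) = -900*(-229/33) = 68700/11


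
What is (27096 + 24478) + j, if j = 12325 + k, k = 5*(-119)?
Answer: 63304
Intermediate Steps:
k = -595
j = 11730 (j = 12325 - 595 = 11730)
(27096 + 24478) + j = (27096 + 24478) + 11730 = 51574 + 11730 = 63304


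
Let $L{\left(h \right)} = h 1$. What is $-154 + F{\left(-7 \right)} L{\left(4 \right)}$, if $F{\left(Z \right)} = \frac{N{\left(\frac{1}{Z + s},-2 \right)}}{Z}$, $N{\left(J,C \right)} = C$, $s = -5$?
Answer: $- \frac{1070}{7} \approx -152.86$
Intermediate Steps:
$L{\left(h \right)} = h$
$F{\left(Z \right)} = - \frac{2}{Z}$
$-154 + F{\left(-7 \right)} L{\left(4 \right)} = -154 + - \frac{2}{-7} \cdot 4 = -154 + \left(-2\right) \left(- \frac{1}{7}\right) 4 = -154 + \frac{2}{7} \cdot 4 = -154 + \frac{8}{7} = - \frac{1070}{7}$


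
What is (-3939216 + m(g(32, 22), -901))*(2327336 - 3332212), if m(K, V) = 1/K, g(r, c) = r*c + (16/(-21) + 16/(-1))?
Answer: 14281992405639729/3608 ≈ 3.9584e+12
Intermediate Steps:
g(r, c) = -352/21 + c*r (g(r, c) = c*r + (16*(-1/21) + 16*(-1)) = c*r + (-16/21 - 16) = c*r - 352/21 = -352/21 + c*r)
(-3939216 + m(g(32, 22), -901))*(2327336 - 3332212) = (-3939216 + 1/(-352/21 + 22*32))*(2327336 - 3332212) = (-3939216 + 1/(-352/21 + 704))*(-1004876) = (-3939216 + 1/(14432/21))*(-1004876) = (-3939216 + 21/14432)*(-1004876) = -56850765291/14432*(-1004876) = 14281992405639729/3608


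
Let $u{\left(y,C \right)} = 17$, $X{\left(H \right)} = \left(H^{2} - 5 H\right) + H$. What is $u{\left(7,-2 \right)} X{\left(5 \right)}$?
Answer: $85$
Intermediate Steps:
$X{\left(H \right)} = H^{2} - 4 H$
$u{\left(7,-2 \right)} X{\left(5 \right)} = 17 \cdot 5 \left(-4 + 5\right) = 17 \cdot 5 \cdot 1 = 17 \cdot 5 = 85$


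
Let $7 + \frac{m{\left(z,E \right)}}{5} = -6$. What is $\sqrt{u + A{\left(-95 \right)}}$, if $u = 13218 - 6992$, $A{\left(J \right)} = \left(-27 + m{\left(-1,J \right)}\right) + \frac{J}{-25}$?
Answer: $\frac{\sqrt{153445}}{5} \approx 78.344$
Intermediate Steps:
$m{\left(z,E \right)} = -65$ ($m{\left(z,E \right)} = -35 + 5 \left(-6\right) = -35 - 30 = -65$)
$A{\left(J \right)} = -92 - \frac{J}{25}$ ($A{\left(J \right)} = \left(-27 - 65\right) + \frac{J}{-25} = -92 + J \left(- \frac{1}{25}\right) = -92 - \frac{J}{25}$)
$u = 6226$ ($u = 13218 - 6992 = 6226$)
$\sqrt{u + A{\left(-95 \right)}} = \sqrt{6226 - \frac{441}{5}} = \sqrt{\frac{30689}{5}} = \frac{\sqrt{153445}}{5}$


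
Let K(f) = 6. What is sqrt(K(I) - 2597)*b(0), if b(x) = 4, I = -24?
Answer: 4*I*sqrt(2591) ≈ 203.61*I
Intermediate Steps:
sqrt(K(I) - 2597)*b(0) = sqrt(6 - 2597)*4 = sqrt(-2591)*4 = (I*sqrt(2591))*4 = 4*I*sqrt(2591)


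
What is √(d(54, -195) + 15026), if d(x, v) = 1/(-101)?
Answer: 15*√681245/101 ≈ 122.58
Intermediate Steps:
d(x, v) = -1/101
√(d(54, -195) + 15026) = √(-1/101 + 15026) = √(1517625/101) = 15*√681245/101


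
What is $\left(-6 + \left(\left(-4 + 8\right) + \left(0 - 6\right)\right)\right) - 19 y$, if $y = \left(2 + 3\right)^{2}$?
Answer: $-483$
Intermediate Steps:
$y = 25$ ($y = 5^{2} = 25$)
$\left(-6 + \left(\left(-4 + 8\right) + \left(0 - 6\right)\right)\right) - 19 y = \left(-6 + \left(\left(-4 + 8\right) + \left(0 - 6\right)\right)\right) - 475 = \left(-6 + \left(4 + \left(0 - 6\right)\right)\right) - 475 = \left(-6 + \left(4 - 6\right)\right) - 475 = \left(-6 - 2\right) - 475 = -8 - 475 = -483$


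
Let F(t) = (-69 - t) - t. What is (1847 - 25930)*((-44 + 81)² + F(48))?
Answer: -28995932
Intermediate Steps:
F(t) = -69 - 2*t
(1847 - 25930)*((-44 + 81)² + F(48)) = (1847 - 25930)*((-44 + 81)² + (-69 - 2*48)) = -24083*(37² + (-69 - 96)) = -24083*(1369 - 165) = -24083*1204 = -28995932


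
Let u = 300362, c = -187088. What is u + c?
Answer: 113274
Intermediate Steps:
u + c = 300362 - 187088 = 113274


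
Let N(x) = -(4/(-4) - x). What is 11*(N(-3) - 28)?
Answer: -330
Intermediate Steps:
N(x) = 1 + x (N(x) = -(4*(-1/4) - x) = -(-1 - x) = 1 + x)
11*(N(-3) - 28) = 11*((1 - 3) - 28) = 11*(-2 - 28) = 11*(-30) = -330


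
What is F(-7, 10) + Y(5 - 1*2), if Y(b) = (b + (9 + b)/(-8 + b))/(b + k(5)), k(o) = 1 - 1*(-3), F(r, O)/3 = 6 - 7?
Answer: -102/35 ≈ -2.9143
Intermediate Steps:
F(r, O) = -3 (F(r, O) = 3*(6 - 7) = 3*(-1) = -3)
k(o) = 4 (k(o) = 1 + 3 = 4)
Y(b) = (b + (9 + b)/(-8 + b))/(4 + b) (Y(b) = (b + (9 + b)/(-8 + b))/(b + 4) = (b + (9 + b)/(-8 + b))/(4 + b))
F(-7, 10) + Y(5 - 1*2) = -3 + (9 + (5 - 1*2)² - 7*(5 - 1*2))/(-32 + (5 - 1*2)² - 4*(5 - 1*2)) = -3 + (9 + (5 - 2)² - 7*(5 - 2))/(-32 + (5 - 2)² - 4*(5 - 2)) = -3 + (9 + 3² - 7*3)/(-32 + 3² - 4*3) = -3 + (9 + 9 - 21)/(-32 + 9 - 12) = -3 - 3/(-35) = -3 - 1/35*(-3) = -3 + 3/35 = -102/35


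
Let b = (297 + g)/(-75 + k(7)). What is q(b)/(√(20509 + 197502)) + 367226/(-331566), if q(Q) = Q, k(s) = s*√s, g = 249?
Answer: -183613/165783 - 20475*√218011/575767051 - 1911*√1526077/575767051 ≈ -1.1283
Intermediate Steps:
k(s) = s^(3/2)
b = 546/(-75 + 7*√7) (b = (297 + 249)/(-75 + 7^(3/2)) = 546/(-75 + 7*√7) ≈ -9.6672)
q(b)/(√(20509 + 197502)) + 367226/(-331566) = (-20475/2641 - 1911*√7/2641)/(√(20509 + 197502)) + 367226/(-331566) = (-20475/2641 - 1911*√7/2641)/(√218011) + 367226*(-1/331566) = (-20475/2641 - 1911*√7/2641)*(√218011/218011) - 183613/165783 = √218011*(-20475/2641 - 1911*√7/2641)/218011 - 183613/165783 = -183613/165783 + √218011*(-20475/2641 - 1911*√7/2641)/218011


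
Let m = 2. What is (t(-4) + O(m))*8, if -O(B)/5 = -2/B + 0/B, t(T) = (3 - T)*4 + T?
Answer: 232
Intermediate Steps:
t(T) = 12 - 3*T (t(T) = (12 - 4*T) + T = 12 - 3*T)
O(B) = 10/B (O(B) = -5*(-2/B + 0/B) = -5*(-2/B + 0) = -(-10)/B = 10/B)
(t(-4) + O(m))*8 = ((12 - 3*(-4)) + 10/2)*8 = ((12 + 12) + 10*(1/2))*8 = (24 + 5)*8 = 29*8 = 232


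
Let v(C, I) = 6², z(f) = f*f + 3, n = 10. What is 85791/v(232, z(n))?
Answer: 28597/12 ≈ 2383.1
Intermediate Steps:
z(f) = 3 + f² (z(f) = f² + 3 = 3 + f²)
v(C, I) = 36
85791/v(232, z(n)) = 85791/36 = 85791*(1/36) = 28597/12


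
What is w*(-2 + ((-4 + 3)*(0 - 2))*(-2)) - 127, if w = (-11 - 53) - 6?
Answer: 293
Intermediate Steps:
w = -70 (w = -64 - 6 = -70)
w*(-2 + ((-4 + 3)*(0 - 2))*(-2)) - 127 = -70*(-2 + ((-4 + 3)*(0 - 2))*(-2)) - 127 = -70*(-2 - 1*(-2)*(-2)) - 127 = -70*(-2 + 2*(-2)) - 127 = -70*(-2 - 4) - 127 = -70*(-6) - 127 = 420 - 127 = 293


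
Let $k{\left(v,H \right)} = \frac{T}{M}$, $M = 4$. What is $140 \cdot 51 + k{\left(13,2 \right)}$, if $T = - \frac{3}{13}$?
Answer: $\frac{371277}{52} \approx 7139.9$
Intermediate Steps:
$T = - \frac{3}{13}$ ($T = \left(-3\right) \frac{1}{13} = - \frac{3}{13} \approx -0.23077$)
$k{\left(v,H \right)} = - \frac{3}{52}$ ($k{\left(v,H \right)} = - \frac{3}{13 \cdot 4} = \left(- \frac{3}{13}\right) \frac{1}{4} = - \frac{3}{52}$)
$140 \cdot 51 + k{\left(13,2 \right)} = 140 \cdot 51 - \frac{3}{52} = 7140 - \frac{3}{52} = \frac{371277}{52}$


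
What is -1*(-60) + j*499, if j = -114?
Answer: -56826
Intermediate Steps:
-1*(-60) + j*499 = -1*(-60) - 114*499 = 60 - 56886 = -56826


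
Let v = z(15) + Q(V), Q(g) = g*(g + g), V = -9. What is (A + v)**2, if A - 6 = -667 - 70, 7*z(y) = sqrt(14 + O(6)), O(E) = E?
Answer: 15864309/49 - 2276*sqrt(5)/7 ≈ 3.2303e+5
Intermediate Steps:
Q(g) = 2*g**2 (Q(g) = g*(2*g) = 2*g**2)
z(y) = 2*sqrt(5)/7 (z(y) = sqrt(14 + 6)/7 = sqrt(20)/7 = (2*sqrt(5))/7 = 2*sqrt(5)/7)
v = 162 + 2*sqrt(5)/7 (v = 2*sqrt(5)/7 + 2*(-9)**2 = 2*sqrt(5)/7 + 2*81 = 2*sqrt(5)/7 + 162 = 162 + 2*sqrt(5)/7 ≈ 162.64)
A = -731 (A = 6 + (-667 - 70) = 6 - 737 = -731)
(A + v)**2 = (-731 + (162 + 2*sqrt(5)/7))**2 = (-569 + 2*sqrt(5)/7)**2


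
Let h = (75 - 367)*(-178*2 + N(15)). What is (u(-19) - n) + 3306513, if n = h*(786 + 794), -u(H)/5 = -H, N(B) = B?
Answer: -154017342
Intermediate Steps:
h = 99572 (h = (75 - 367)*(-178*2 + 15) = -292*(-356 + 15) = -292*(-341) = 99572)
u(H) = 5*H (u(H) = -(-5)*H = 5*H)
n = 157323760 (n = 99572*(786 + 794) = 99572*1580 = 157323760)
(u(-19) - n) + 3306513 = (5*(-19) - 1*157323760) + 3306513 = (-95 - 157323760) + 3306513 = -157323855 + 3306513 = -154017342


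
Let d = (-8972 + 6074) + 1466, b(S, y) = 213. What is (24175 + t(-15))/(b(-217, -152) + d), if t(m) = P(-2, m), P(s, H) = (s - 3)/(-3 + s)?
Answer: -24176/1219 ≈ -19.833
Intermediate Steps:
P(s, H) = 1 (P(s, H) = (-3 + s)/(-3 + s) = 1)
t(m) = 1
d = -1432 (d = -2898 + 1466 = -1432)
(24175 + t(-15))/(b(-217, -152) + d) = (24175 + 1)/(213 - 1432) = 24176/(-1219) = 24176*(-1/1219) = -24176/1219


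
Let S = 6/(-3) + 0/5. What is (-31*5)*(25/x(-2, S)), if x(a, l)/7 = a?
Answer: 3875/14 ≈ 276.79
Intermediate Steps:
S = -2 (S = 6*(-⅓) + 0*(⅕) = -2 + 0 = -2)
x(a, l) = 7*a
(-31*5)*(25/x(-2, S)) = (-31*5)*(25/((7*(-2)))) = -3875/(-14) = -3875*(-1)/14 = -155*(-25/14) = 3875/14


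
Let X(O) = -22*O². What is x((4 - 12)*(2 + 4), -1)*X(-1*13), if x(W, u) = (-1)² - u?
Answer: -7436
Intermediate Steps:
x(W, u) = 1 - u
x((4 - 12)*(2 + 4), -1)*X(-1*13) = (1 - 1*(-1))*(-22*(-1*13)²) = (1 + 1)*(-22*(-13)²) = 2*(-22*169) = 2*(-3718) = -7436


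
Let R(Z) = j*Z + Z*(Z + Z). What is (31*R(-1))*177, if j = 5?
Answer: -16461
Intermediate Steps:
R(Z) = 2*Z² + 5*Z (R(Z) = 5*Z + Z*(Z + Z) = 5*Z + Z*(2*Z) = 5*Z + 2*Z² = 2*Z² + 5*Z)
(31*R(-1))*177 = (31*(-(5 + 2*(-1))))*177 = (31*(-(5 - 2)))*177 = (31*(-1*3))*177 = (31*(-3))*177 = -93*177 = -16461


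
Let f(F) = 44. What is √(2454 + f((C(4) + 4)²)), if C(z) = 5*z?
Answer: √2498 ≈ 49.980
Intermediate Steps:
√(2454 + f((C(4) + 4)²)) = √(2454 + 44) = √2498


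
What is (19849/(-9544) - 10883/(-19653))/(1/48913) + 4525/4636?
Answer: -13600950053705/182222616 ≈ -74639.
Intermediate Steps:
(19849/(-9544) - 10883/(-19653))/(1/48913) + 4525/4636 = (19849*(-1/9544) - 10883*(-1/19653))/(1/48913) + 4525*(1/4636) = (-19849/9544 + 10883/19653)*48913 + 4525/4636 = -286225045/187568232*48913 + 4525/4636 = -11735226845/157224 + 4525/4636 = -13600950053705/182222616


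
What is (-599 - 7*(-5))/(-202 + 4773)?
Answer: -564/4571 ≈ -0.12339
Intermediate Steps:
(-599 - 7*(-5))/(-202 + 4773) = (-599 + 35)/4571 = -564*1/4571 = -564/4571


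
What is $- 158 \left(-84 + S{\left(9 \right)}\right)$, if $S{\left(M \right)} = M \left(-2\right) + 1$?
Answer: $15958$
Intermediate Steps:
$S{\left(M \right)} = 1 - 2 M$ ($S{\left(M \right)} = - 2 M + 1 = 1 - 2 M$)
$- 158 \left(-84 + S{\left(9 \right)}\right) = - 158 \left(-84 + \left(1 - 18\right)\right) = - 158 \left(-84 - 17\right) = \left(-158\right) \left(-101\right) = 15958$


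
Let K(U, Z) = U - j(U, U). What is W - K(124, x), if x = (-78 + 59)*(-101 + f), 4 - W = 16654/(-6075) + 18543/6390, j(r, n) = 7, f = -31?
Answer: -97617887/862650 ≈ -113.16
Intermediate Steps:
W = 3312163/862650 (W = 4 - (16654/(-6075) + 18543/6390) = 4 - (16654*(-1/6075) + 18543*(1/6390)) = 4 - (-16654/6075 + 6181/2130) = 4 - 1*138437/862650 = 4 - 138437/862650 = 3312163/862650 ≈ 3.8395)
x = 2508 (x = (-78 + 59)*(-101 - 31) = -19*(-132) = 2508)
K(U, Z) = -7 + U (K(U, Z) = U - 1*7 = U - 7 = -7 + U)
W - K(124, x) = 3312163/862650 - (-7 + 124) = 3312163/862650 - 1*117 = 3312163/862650 - 117 = -97617887/862650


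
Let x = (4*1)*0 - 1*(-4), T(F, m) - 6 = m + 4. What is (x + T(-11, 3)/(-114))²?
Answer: 196249/12996 ≈ 15.101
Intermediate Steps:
T(F, m) = 10 + m (T(F, m) = 6 + (m + 4) = 6 + (4 + m) = 10 + m)
x = 4 (x = 4*0 + 4 = 0 + 4 = 4)
(x + T(-11, 3)/(-114))² = (4 + (10 + 3)/(-114))² = (4 + 13*(-1/114))² = (4 - 13/114)² = (443/114)² = 196249/12996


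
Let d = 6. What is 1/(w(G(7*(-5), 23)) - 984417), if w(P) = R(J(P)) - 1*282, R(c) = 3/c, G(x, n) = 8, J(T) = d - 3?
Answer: -1/984698 ≈ -1.0155e-6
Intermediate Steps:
J(T) = 3 (J(T) = 6 - 3 = 3)
w(P) = -281 (w(P) = 3/3 - 1*282 = 3*(⅓) - 282 = 1 - 282 = -281)
1/(w(G(7*(-5), 23)) - 984417) = 1/(-281 - 984417) = 1/(-984698) = -1/984698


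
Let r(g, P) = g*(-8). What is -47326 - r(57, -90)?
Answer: -46870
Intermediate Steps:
r(g, P) = -8*g
-47326 - r(57, -90) = -47326 - (-8)*57 = -47326 - 1*(-456) = -47326 + 456 = -46870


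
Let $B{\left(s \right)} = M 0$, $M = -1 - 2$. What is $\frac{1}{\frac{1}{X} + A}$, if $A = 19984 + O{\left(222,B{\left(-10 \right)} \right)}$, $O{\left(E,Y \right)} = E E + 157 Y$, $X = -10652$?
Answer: $\frac{10652}{737842735} \approx 1.4437 \cdot 10^{-5}$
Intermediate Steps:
$M = -3$ ($M = -1 - 2 = -3$)
$B{\left(s \right)} = 0$ ($B{\left(s \right)} = \left(-3\right) 0 = 0$)
$O{\left(E,Y \right)} = E^{2} + 157 Y$
$A = 69268$ ($A = 19984 + \left(222^{2} + 157 \cdot 0\right) = 19984 + \left(49284 + 0\right) = 19984 + 49284 = 69268$)
$\frac{1}{\frac{1}{X} + A} = \frac{1}{\frac{1}{-10652} + 69268} = \frac{1}{- \frac{1}{10652} + 69268} = \frac{1}{\frac{737842735}{10652}} = \frac{10652}{737842735}$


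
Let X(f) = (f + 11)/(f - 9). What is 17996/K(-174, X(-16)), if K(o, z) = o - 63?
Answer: -17996/237 ≈ -75.932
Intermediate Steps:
X(f) = (11 + f)/(-9 + f)
K(o, z) = -63 + o
17996/K(-174, X(-16)) = 17996/(-63 - 174) = 17996/(-237) = 17996*(-1/237) = -17996/237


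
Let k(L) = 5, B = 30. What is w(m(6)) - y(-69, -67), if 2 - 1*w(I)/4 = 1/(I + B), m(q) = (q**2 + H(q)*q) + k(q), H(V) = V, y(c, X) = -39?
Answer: 5025/107 ≈ 46.963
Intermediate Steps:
m(q) = 5 + 2*q**2 (m(q) = (q**2 + q*q) + 5 = (q**2 + q**2) + 5 = 2*q**2 + 5 = 5 + 2*q**2)
w(I) = 8 - 4/(30 + I) (w(I) = 8 - 4/(I + 30) = 8 - 4/(30 + I))
w(m(6)) - y(-69, -67) = 4*(59 + 2*(5 + 2*6**2))/(30 + (5 + 2*6**2)) - 1*(-39) = 4*(59 + 2*(5 + 2*36))/(30 + (5 + 2*36)) + 39 = 4*(59 + 2*(5 + 72))/(30 + (5 + 72)) + 39 = 4*(59 + 2*77)/(30 + 77) + 39 = 4*(59 + 154)/107 + 39 = 4*(1/107)*213 + 39 = 852/107 + 39 = 5025/107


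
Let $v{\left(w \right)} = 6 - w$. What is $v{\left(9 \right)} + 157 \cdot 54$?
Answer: $8475$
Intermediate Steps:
$v{\left(9 \right)} + 157 \cdot 54 = \left(6 - 9\right) + 157 \cdot 54 = \left(6 - 9\right) + 8478 = -3 + 8478 = 8475$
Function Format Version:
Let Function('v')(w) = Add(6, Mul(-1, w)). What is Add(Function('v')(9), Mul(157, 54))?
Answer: 8475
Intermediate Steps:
Add(Function('v')(9), Mul(157, 54)) = Add(Add(6, Mul(-1, 9)), Mul(157, 54)) = Add(Add(6, -9), 8478) = Add(-3, 8478) = 8475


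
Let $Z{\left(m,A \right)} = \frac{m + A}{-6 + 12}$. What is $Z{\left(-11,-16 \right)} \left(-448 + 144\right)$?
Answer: $1368$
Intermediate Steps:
$Z{\left(m,A \right)} = \frac{A}{6} + \frac{m}{6}$ ($Z{\left(m,A \right)} = \frac{A + m}{6} = \left(A + m\right) \frac{1}{6} = \frac{A}{6} + \frac{m}{6}$)
$Z{\left(-11,-16 \right)} \left(-448 + 144\right) = \left(\frac{1}{6} \left(-16\right) + \frac{1}{6} \left(-11\right)\right) \left(-448 + 144\right) = \left(- \frac{8}{3} - \frac{11}{6}\right) \left(-304\right) = \left(- \frac{9}{2}\right) \left(-304\right) = 1368$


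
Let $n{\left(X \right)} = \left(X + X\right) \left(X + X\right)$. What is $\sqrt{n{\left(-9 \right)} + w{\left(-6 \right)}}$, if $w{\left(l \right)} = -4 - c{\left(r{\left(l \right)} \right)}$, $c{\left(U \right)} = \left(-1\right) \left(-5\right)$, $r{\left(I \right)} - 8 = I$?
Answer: $3 \sqrt{35} \approx 17.748$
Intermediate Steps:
$r{\left(I \right)} = 8 + I$
$c{\left(U \right)} = 5$
$n{\left(X \right)} = 4 X^{2}$ ($n{\left(X \right)} = 2 X 2 X = 4 X^{2}$)
$w{\left(l \right)} = -9$ ($w{\left(l \right)} = -4 - 5 = -9$)
$\sqrt{n{\left(-9 \right)} + w{\left(-6 \right)}} = \sqrt{4 \left(-9\right)^{2} - 9} = \sqrt{4 \cdot 81 - 9} = \sqrt{324 - 9} = \sqrt{315} = 3 \sqrt{35}$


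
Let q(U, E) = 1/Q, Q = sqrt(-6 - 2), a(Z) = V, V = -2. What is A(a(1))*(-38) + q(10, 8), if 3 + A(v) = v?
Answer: 190 - I*sqrt(2)/4 ≈ 190.0 - 0.35355*I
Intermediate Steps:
a(Z) = -2
A(v) = -3 + v
Q = 2*I*sqrt(2) (Q = sqrt(-8) = 2*I*sqrt(2) ≈ 2.8284*I)
q(U, E) = -I*sqrt(2)/4 (q(U, E) = 1/(2*I*sqrt(2)) = -I*sqrt(2)/4)
A(a(1))*(-38) + q(10, 8) = (-3 - 2)*(-38) - I*sqrt(2)/4 = -5*(-38) - I*sqrt(2)/4 = 190 - I*sqrt(2)/4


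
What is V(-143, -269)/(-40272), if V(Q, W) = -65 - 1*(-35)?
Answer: 5/6712 ≈ 0.00074493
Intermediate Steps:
V(Q, W) = -30 (V(Q, W) = -65 + 35 = -30)
V(-143, -269)/(-40272) = -30/(-40272) = -30*(-1/40272) = 5/6712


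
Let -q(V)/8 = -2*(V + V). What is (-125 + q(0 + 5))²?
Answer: 1225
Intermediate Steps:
q(V) = 32*V (q(V) = -(-16)*(V + V) = -(-16)*2*V = -(-32)*V = 32*V)
(-125 + q(0 + 5))² = (-125 + 32*(0 + 5))² = (-125 + 32*5)² = (-125 + 160)² = 35² = 1225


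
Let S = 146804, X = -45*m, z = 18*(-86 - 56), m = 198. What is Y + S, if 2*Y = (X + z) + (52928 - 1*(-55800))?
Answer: 195435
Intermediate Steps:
z = -2556 (z = 18*(-142) = -2556)
X = -8910 (X = -45*198 = -8910)
Y = 48631 (Y = ((-8910 - 2556) + (52928 - 1*(-55800)))/2 = (-11466 + (52928 + 55800))/2 = (-11466 + 108728)/2 = (½)*97262 = 48631)
Y + S = 48631 + 146804 = 195435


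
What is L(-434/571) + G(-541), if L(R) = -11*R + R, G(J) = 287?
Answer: 168217/571 ≈ 294.60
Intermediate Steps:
L(R) = -10*R
L(-434/571) + G(-541) = -(-4340)/571 + 287 = -10*(-434/571) + 287 = 4340/571 + 287 = 168217/571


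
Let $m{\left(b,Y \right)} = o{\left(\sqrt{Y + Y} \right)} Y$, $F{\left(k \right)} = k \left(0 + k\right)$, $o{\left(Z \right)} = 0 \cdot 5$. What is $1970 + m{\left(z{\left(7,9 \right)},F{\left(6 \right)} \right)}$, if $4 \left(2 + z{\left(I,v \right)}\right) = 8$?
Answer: $1970$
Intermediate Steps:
$o{\left(Z \right)} = 0$
$F{\left(k \right)} = k^{2}$ ($F{\left(k \right)} = k k = k^{2}$)
$z{\left(I,v \right)} = 0$ ($z{\left(I,v \right)} = -2 + \frac{1}{4} \cdot 8 = -2 + 2 = 0$)
$m{\left(b,Y \right)} = 0$ ($m{\left(b,Y \right)} = 0 Y = 0$)
$1970 + m{\left(z{\left(7,9 \right)},F{\left(6 \right)} \right)} = 1970 + 0 = 1970$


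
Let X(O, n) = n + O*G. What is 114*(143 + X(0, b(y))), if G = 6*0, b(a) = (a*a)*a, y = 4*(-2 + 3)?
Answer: 23598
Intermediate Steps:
y = 4 (y = 4*1 = 4)
b(a) = a**3 (b(a) = a**2*a = a**3)
G = 0
X(O, n) = n (X(O, n) = n + O*0 = n + 0 = n)
114*(143 + X(0, b(y))) = 114*(143 + 4**3) = 114*(143 + 64) = 114*207 = 23598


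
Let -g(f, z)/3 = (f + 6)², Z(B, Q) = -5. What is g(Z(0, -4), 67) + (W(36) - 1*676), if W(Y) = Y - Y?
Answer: -679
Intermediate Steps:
W(Y) = 0
g(f, z) = -3*(6 + f)² (g(f, z) = -3*(f + 6)² = -3*(6 + f)²)
g(Z(0, -4), 67) + (W(36) - 1*676) = -3*(6 - 5)² + (0 - 1*676) = -3*1² + (0 - 676) = -3*1 - 676 = -3 - 676 = -679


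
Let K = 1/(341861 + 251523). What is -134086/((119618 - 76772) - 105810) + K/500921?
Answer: 905807327377547/425348303036184 ≈ 2.1296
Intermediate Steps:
K = 1/593384 ≈ 1.6853e-6
-134086/((119618 - 76772) - 105810) + K/500921 = -134086/((119618 - 76772) - 105810) + (1/593384)/500921 = -134086/(42846 - 105810) + (1/593384)*(1/500921) = -134086/(-62964) + 1/297238506664 = -134086*(-1/62964) + 1/297238506664 = 67043/31482 + 1/297238506664 = 905807327377547/425348303036184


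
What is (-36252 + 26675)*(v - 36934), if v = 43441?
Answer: -62317539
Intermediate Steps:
(-36252 + 26675)*(v - 36934) = (-36252 + 26675)*(43441 - 36934) = -9577*6507 = -62317539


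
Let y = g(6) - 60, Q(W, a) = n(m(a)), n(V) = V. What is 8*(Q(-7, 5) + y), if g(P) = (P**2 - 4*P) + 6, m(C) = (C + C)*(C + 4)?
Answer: 384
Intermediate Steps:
m(C) = 2*C*(4 + C) (m(C) = (2*C)*(4 + C) = 2*C*(4 + C))
Q(W, a) = 2*a*(4 + a)
g(P) = 6 + P**2 - 4*P
y = -42 (y = (6 + 6**2 - 4*6) - 60 = (6 + 36 - 24) - 60 = 18 - 60 = -42)
8*(Q(-7, 5) + y) = 8*(2*5*(4 + 5) - 42) = 8*(2*5*9 - 42) = 8*(90 - 42) = 8*48 = 384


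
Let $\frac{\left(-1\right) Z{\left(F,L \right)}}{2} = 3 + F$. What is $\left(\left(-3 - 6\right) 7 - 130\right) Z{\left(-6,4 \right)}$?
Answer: $-1158$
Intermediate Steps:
$Z{\left(F,L \right)} = -6 - 2 F$ ($Z{\left(F,L \right)} = - 2 \left(3 + F\right) = -6 - 2 F$)
$\left(\left(-3 - 6\right) 7 - 130\right) Z{\left(-6,4 \right)} = \left(\left(-3 - 6\right) 7 - 130\right) \left(-6 - -12\right) = \left(\left(-9\right) 7 - 130\right) \left(-6 + 12\right) = \left(-63 - 130\right) 6 = \left(-193\right) 6 = -1158$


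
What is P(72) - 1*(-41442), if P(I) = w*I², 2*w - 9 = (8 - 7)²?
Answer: 67362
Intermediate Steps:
w = 5 (w = 9/2 + (8 - 7)²/2 = 9/2 + (½)*1² = 9/2 + (½)*1 = 9/2 + ½ = 5)
P(I) = 5*I²
P(72) - 1*(-41442) = 5*72² - 1*(-41442) = 5*5184 + 41442 = 25920 + 41442 = 67362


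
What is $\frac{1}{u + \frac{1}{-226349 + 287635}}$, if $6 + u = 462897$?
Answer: $\frac{61286}{28368737827} \approx 2.1603 \cdot 10^{-6}$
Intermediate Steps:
$u = 462891$ ($u = -6 + 462897 = 462891$)
$\frac{1}{u + \frac{1}{-226349 + 287635}} = \frac{1}{462891 + \frac{1}{-226349 + 287635}} = \frac{1}{462891 + \frac{1}{61286}} = \frac{1}{\frac{28368737827}{61286}} = \frac{61286}{28368737827}$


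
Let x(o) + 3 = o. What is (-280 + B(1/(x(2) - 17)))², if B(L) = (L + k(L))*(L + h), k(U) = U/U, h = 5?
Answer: 7957888849/104976 ≈ 75807.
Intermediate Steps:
x(o) = -3 + o
k(U) = 1
B(L) = (1 + L)*(5 + L) (B(L) = (L + 1)*(L + 5) = (1 + L)*(5 + L))
(-280 + B(1/(x(2) - 17)))² = (-280 + (5 + (1/((-3 + 2) - 17))² + 6/((-3 + 2) - 17)))² = (-280 + (5 + (1/(-1 - 17))² + 6/(-1 - 17)))² = (-280 + (5 + (1/(-18))² + 6/(-18)))² = (-280 + (5 + (-1/18)² + 6*(-1/18)))² = (-280 + (5 + 1/324 - ⅓))² = (-280 + 1513/324)² = (-89207/324)² = 7957888849/104976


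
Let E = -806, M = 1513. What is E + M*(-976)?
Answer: -1477494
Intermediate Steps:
E + M*(-976) = -806 + 1513*(-976) = -806 - 1476688 = -1477494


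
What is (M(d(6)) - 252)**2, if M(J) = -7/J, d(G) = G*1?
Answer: 2307361/36 ≈ 64093.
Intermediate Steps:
d(G) = G
(M(d(6)) - 252)**2 = (-7/6 - 252)**2 = (-1519/6)**2 = 2307361/36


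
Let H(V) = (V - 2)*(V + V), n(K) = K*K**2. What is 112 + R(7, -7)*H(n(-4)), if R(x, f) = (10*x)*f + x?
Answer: -4080272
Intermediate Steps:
R(x, f) = x + 10*f*x (R(x, f) = 10*f*x + x = x + 10*f*x)
n(K) = K**3
H(V) = 2*V*(-2 + V) (H(V) = (-2 + V)*(2*V) = 2*V*(-2 + V))
112 + R(7, -7)*H(n(-4)) = 112 + (7*(1 + 10*(-7)))*(2*(-4)**3*(-2 + (-4)**3)) = 112 + (7*(1 - 70))*(2*(-64)*(-2 - 64)) = 112 + (7*(-69))*(2*(-64)*(-66)) = 112 - 483*8448 = 112 - 4080384 = -4080272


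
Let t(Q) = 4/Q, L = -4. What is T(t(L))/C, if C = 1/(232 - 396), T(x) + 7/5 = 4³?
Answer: -51332/5 ≈ -10266.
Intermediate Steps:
T(x) = 313/5 (T(x) = -7/5 + 4³ = -7/5 + 64 = 313/5)
C = -1/164 (C = 1/(-164) = -1/164 ≈ -0.0060976)
T(t(L))/C = 313/(5*(-1/164)) = (313/5)*(-164) = -51332/5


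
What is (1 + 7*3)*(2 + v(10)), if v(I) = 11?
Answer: 286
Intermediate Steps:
(1 + 7*3)*(2 + v(10)) = (1 + 7*3)*(2 + 11) = (1 + 21)*13 = 22*13 = 286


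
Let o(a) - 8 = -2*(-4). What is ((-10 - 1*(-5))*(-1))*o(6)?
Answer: 80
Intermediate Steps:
o(a) = 16 (o(a) = 8 - 2*(-4) = 8 + 8 = 16)
((-10 - 1*(-5))*(-1))*o(6) = ((-10 - 1*(-5))*(-1))*16 = ((-10 + 5)*(-1))*16 = -5*(-1)*16 = 5*16 = 80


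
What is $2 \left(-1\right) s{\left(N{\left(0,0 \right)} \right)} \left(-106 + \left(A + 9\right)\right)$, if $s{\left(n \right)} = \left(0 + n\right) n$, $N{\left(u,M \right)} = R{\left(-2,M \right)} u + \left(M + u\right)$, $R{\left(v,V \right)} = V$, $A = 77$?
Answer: $0$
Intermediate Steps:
$N{\left(u,M \right)} = M + u + M u$ ($N{\left(u,M \right)} = M u + \left(M + u\right) = M + u + M u$)
$s{\left(n \right)} = n^{2}$ ($s{\left(n \right)} = n n = n^{2}$)
$2 \left(-1\right) s{\left(N{\left(0,0 \right)} \right)} \left(-106 + \left(A + 9\right)\right) = 2 \left(-1\right) \left(0 + 0 + 0 \cdot 0\right)^{2} \left(-106 + \left(77 + 9\right)\right) = - 2 \left(0 + 0 + 0\right)^{2} \left(-106 + 86\right) = - 2 \cdot 0^{2} \left(-20\right) = \left(-2\right) 0 \left(-20\right) = 0 \left(-20\right) = 0$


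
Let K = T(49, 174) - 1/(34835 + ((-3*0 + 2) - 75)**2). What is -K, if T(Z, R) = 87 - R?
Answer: 3494269/40164 ≈ 87.000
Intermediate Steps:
K = -3494269/40164 (K = (87 - 1*174) - 1/(34835 + ((-3*0 + 2) - 75)**2) = (87 - 174) - 1/(34835 + ((0 + 2) - 75)**2) = -87 - 1/(34835 + (2 - 75)**2) = -87 - 1/(34835 + (-73)**2) = -87 - 1/(34835 + 5329) = -87 - 1/40164 = -3494269/40164 ≈ -87.000)
-K = -1*(-3494269/40164) = 3494269/40164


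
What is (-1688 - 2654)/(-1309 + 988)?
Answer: 4342/321 ≈ 13.526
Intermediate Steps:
(-1688 - 2654)/(-1309 + 988) = -4342/(-321) = -4342*(-1/321) = 4342/321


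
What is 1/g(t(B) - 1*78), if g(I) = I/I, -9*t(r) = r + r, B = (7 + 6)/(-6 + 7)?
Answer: 1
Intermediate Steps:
B = 13 (B = 13/1 = 13*1 = 13)
t(r) = -2*r/9 (t(r) = -(r + r)/9 = -2*r/9)
g(I) = 1
1/g(t(B) - 1*78) = 1/1 = 1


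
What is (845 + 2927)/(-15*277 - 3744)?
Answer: -3772/7899 ≈ -0.47753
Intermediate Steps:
(845 + 2927)/(-15*277 - 3744) = 3772/(-4155 - 3744) = 3772/(-7899) = 3772*(-1/7899) = -3772/7899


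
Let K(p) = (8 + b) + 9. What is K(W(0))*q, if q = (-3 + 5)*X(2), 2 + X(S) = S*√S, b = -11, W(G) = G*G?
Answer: -24 + 24*√2 ≈ 9.9411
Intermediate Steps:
W(G) = G²
X(S) = -2 + S^(3/2) (X(S) = -2 + S*√S = -2 + S^(3/2))
K(p) = 6 (K(p) = (8 - 11) + 9 = -3 + 9 = 6)
q = -4 + 4*√2 (q = (-3 + 5)*(-2 + 2^(3/2)) = 2*(-2 + 2*√2) = -4 + 4*√2 ≈ 1.6569)
K(W(0))*q = 6*(-4 + 4*√2) = -24 + 24*√2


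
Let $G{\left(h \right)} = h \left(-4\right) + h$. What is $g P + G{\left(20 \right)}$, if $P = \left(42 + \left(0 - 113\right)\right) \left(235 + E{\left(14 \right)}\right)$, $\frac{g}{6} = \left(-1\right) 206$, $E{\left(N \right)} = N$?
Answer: $21851184$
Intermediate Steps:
$g = -1236$ ($g = 6 \left(\left(-1\right) 206\right) = 6 \left(-206\right) = -1236$)
$P = -17679$ ($P = \left(42 + \left(0 - 113\right)\right) \left(235 + 14\right) = \left(42 - 113\right) 249 = \left(-71\right) 249 = -17679$)
$G{\left(h \right)} = - 3 h$ ($G{\left(h \right)} = - 4 h + h = - 3 h$)
$g P + G{\left(20 \right)} = \left(-1236\right) \left(-17679\right) - 60 = 21851244 - 60 = 21851184$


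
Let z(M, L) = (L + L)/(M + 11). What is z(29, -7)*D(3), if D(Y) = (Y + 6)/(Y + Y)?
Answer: -21/40 ≈ -0.52500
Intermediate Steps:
z(M, L) = 2*L/(11 + M) (z(M, L) = (2*L)/(11 + M) = 2*L/(11 + M))
D(Y) = (6 + Y)/(2*Y) (D(Y) = (6 + Y)/((2*Y)) = (6 + Y)*(1/(2*Y)) = (6 + Y)/(2*Y))
z(29, -7)*D(3) = (2*(-7)/(11 + 29))*((½)*(6 + 3)/3) = (2*(-7)/40)*((½)*(⅓)*9) = (2*(-7)*(1/40))*(3/2) = -7/20*3/2 = -21/40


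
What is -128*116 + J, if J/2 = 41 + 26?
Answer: -14714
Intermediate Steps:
J = 134 (J = 2*(41 + 26) = 2*67 = 134)
-128*116 + J = -128*116 + 134 = -14848 + 134 = -14714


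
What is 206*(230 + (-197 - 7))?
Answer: 5356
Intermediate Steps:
206*(230 + (-197 - 7)) = 206*(230 - 204) = 206*26 = 5356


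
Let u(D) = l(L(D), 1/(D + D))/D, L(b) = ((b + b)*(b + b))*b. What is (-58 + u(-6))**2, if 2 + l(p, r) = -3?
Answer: 117649/36 ≈ 3268.0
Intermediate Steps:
L(b) = 4*b**3 (L(b) = ((2*b)*(2*b))*b = (4*b**2)*b = 4*b**3)
l(p, r) = -5 (l(p, r) = -2 - 3 = -5)
u(D) = -5/D
(-58 + u(-6))**2 = (-58 - 5/(-6))**2 = (-58 - 5*(-1/6))**2 = (-58 + 5/6)**2 = (-343/6)**2 = 117649/36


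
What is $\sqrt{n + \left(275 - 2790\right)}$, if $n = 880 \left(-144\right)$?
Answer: $i \sqrt{129235} \approx 359.49 i$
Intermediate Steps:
$n = -126720$
$\sqrt{n + \left(275 - 2790\right)} = \sqrt{-126720 + \left(275 - 2790\right)} = \sqrt{-126720 - 2515} = \sqrt{-129235} = i \sqrt{129235}$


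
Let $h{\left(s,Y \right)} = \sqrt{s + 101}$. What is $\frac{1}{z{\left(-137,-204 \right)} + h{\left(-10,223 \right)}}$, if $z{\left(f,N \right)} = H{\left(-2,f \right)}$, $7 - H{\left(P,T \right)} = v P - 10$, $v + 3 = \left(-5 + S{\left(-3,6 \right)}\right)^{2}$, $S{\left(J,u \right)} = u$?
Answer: $\frac{1}{6} - \frac{\sqrt{91}}{78} \approx 0.044367$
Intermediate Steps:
$h{\left(s,Y \right)} = \sqrt{101 + s}$
$v = -2$ ($v = -3 + \left(-5 + 6\right)^{2} = -3 + 1^{2} = -3 + 1 = -2$)
$H{\left(P,T \right)} = 17 + 2 P$ ($H{\left(P,T \right)} = 7 - \left(- 2 P - 10\right) = 7 - \left(-10 - 2 P\right) = 7 + \left(10 + 2 P\right) = 17 + 2 P$)
$z{\left(f,N \right)} = 13$ ($z{\left(f,N \right)} = 17 + 2 \left(-2\right) = 17 - 4 = 13$)
$\frac{1}{z{\left(-137,-204 \right)} + h{\left(-10,223 \right)}} = \frac{1}{13 + \sqrt{101 - 10}} = \frac{1}{13 + \sqrt{91}}$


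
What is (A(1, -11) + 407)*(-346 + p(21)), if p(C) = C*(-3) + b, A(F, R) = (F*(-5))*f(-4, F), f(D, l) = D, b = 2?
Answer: -173789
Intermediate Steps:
A(F, R) = 20*F (A(F, R) = (F*(-5))*(-4) = -5*F*(-4) = 20*F)
p(C) = 2 - 3*C (p(C) = C*(-3) + 2 = -3*C + 2 = 2 - 3*C)
(A(1, -11) + 407)*(-346 + p(21)) = (20*1 + 407)*(-346 + (2 - 3*21)) = (20 + 407)*(-346 + (2 - 63)) = 427*(-346 - 61) = 427*(-407) = -173789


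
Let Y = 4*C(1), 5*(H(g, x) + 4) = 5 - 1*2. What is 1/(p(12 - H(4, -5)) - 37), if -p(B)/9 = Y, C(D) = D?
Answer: -1/73 ≈ -0.013699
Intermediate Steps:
H(g, x) = -17/5 (H(g, x) = -4 + (5 - 1*2)/5 = -4 + (5 - 2)/5 = -4 + (⅕)*3 = -4 + ⅗ = -17/5)
Y = 4 (Y = 4*1 = 4)
p(B) = -36 (p(B) = -9*4 = -36)
1/(p(12 - H(4, -5)) - 37) = 1/(-36 - 37) = 1/(-73) = -1/73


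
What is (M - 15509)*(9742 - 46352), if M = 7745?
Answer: 284240040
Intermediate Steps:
(M - 15509)*(9742 - 46352) = (7745 - 15509)*(9742 - 46352) = -7764*(-36610) = 284240040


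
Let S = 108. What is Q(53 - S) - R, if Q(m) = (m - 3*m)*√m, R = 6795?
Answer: -6795 + 110*I*√55 ≈ -6795.0 + 815.78*I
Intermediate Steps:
Q(m) = -2*m^(3/2) (Q(m) = (-2*m)*√m = -2*m^(3/2))
Q(53 - S) - R = -2*(53 - 1*108)^(3/2) - 1*6795 = -2*(53 - 108)^(3/2) - 6795 = -(-110)*I*√55 - 6795 = 110*I*√55 - 6795 = -6795 + 110*I*√55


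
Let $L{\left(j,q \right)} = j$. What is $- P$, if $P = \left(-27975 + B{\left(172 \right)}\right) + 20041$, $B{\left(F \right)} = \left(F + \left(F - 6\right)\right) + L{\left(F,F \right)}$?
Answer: $7424$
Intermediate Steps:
$B{\left(F \right)} = -6 + 3 F$ ($B{\left(F \right)} = \left(F + \left(F - 6\right)\right) + F = \left(F + \left(-6 + F\right)\right) + F = \left(-6 + 2 F\right) + F = -6 + 3 F$)
$P = -7424$ ($P = \left(-27975 + \left(-6 + 3 \cdot 172\right)\right) + 20041 = \left(-27975 + \left(-6 + 516\right)\right) + 20041 = \left(-27975 + 510\right) + 20041 = -27465 + 20041 = -7424$)
$- P = \left(-1\right) \left(-7424\right) = 7424$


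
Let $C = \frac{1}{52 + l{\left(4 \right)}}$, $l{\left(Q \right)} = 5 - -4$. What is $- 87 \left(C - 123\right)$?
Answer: $\frac{652674}{61} \approx 10700.0$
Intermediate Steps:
$l{\left(Q \right)} = 9$ ($l{\left(Q \right)} = 5 + 4 = 9$)
$C = \frac{1}{61}$ ($C = \frac{1}{52 + 9} = \frac{1}{61} \approx 0.016393$)
$- 87 \left(C - 123\right) = - 87 \left(\frac{1}{61} - 123\right) = \left(-87\right) \left(- \frac{7502}{61}\right) = \frac{652674}{61}$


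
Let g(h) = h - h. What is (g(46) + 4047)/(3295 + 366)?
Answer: 4047/3661 ≈ 1.1054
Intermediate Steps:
g(h) = 0
(g(46) + 4047)/(3295 + 366) = (0 + 4047)/(3295 + 366) = 4047/3661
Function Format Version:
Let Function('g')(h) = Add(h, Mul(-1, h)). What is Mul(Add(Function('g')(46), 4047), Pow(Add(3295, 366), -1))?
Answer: Rational(4047, 3661) ≈ 1.1054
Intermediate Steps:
Function('g')(h) = 0
Mul(Add(Function('g')(46), 4047), Pow(Add(3295, 366), -1)) = Mul(Add(0, 4047), Pow(Add(3295, 366), -1)) = Mul(4047, Pow(3661, -1)) = Mul(4047, Rational(1, 3661)) = Rational(4047, 3661)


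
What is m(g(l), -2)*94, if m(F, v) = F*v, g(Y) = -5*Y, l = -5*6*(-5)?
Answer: 141000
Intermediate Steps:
l = 150 (l = -30*(-5) = 150)
m(g(l), -2)*94 = (-5*150*(-2))*94 = -750*(-2)*94 = 1500*94 = 141000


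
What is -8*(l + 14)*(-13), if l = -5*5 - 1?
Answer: -1248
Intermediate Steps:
l = -26 (l = -25 - 1 = -26)
-8*(l + 14)*(-13) = -8*(-26 + 14)*(-13) = -(-96)*(-13) = -8*156 = -1248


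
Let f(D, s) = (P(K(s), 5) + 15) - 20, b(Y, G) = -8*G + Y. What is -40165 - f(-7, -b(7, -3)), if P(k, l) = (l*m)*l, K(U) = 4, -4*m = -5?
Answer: -160765/4 ≈ -40191.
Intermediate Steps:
m = 5/4 (m = -¼*(-5) = 5/4 ≈ 1.2500)
b(Y, G) = Y - 8*G
P(k, l) = 5*l²/4 (P(k, l) = (l*(5/4))*l = (5*l/4)*l = 5*l²/4)
f(D, s) = 105/4 (f(D, s) = ((5/4)*5² + 15) - 20 = ((5/4)*25 + 15) - 20 = (125/4 + 15) - 20 = 185/4 - 20 = 105/4)
-40165 - f(-7, -b(7, -3)) = -40165 - 1*105/4 = -40165 - 105/4 = -160765/4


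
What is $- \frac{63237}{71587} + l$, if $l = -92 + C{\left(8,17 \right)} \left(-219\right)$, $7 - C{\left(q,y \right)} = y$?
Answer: $\frac{150126289}{71587} \approx 2097.1$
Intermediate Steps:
$C{\left(q,y \right)} = 7 - y$
$l = 2098$ ($l = -92 + \left(7 - 17\right) \left(-219\right) = -92 - -2190 = -92 + 2190 = 2098$)
$- \frac{63237}{71587} + l = - \frac{63237}{71587} + 2098 = \frac{150126289}{71587}$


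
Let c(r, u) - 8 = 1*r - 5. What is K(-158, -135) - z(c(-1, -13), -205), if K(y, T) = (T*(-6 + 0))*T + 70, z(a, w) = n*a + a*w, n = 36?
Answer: -108942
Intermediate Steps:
c(r, u) = 3 + r (c(r, u) = 8 + (1*r - 5) = 8 + (r - 5) = 8 + (-5 + r) = 3 + r)
z(a, w) = 36*a + a*w
K(y, T) = 70 - 6*T² (K(y, T) = (T*(-6))*T + 70 = (-6*T)*T + 70 = -6*T² + 70 = 70 - 6*T²)
K(-158, -135) - z(c(-1, -13), -205) = (70 - 6*(-135)²) - (3 - 1)*(36 - 205) = (70 - 6*18225) - 2*(-169) = (70 - 109350) - 1*(-338) = -109280 + 338 = -108942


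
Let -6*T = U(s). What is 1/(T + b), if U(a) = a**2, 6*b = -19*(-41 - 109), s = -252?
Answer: -1/10109 ≈ -9.8922e-5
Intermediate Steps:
b = 475 (b = (-19*(-41 - 109))/6 = (-19*(-150))/6 = (1/6)*2850 = 475)
T = -10584 (T = -1/6*(-252)**2 = -1/6*63504 = -10584)
1/(T + b) = 1/(-10584 + 475) = 1/(-10109) = -1/10109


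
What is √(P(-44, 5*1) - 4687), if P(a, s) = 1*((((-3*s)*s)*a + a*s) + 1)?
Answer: I*√1606 ≈ 40.075*I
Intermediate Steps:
P(a, s) = 1 + a*s - 3*a*s² (P(a, s) = 1*(((-3*s²)*a + a*s) + 1) = 1*((-3*a*s² + a*s) + 1) = 1*((a*s - 3*a*s²) + 1) = 1*(1 + a*s - 3*a*s²) = 1 + a*s - 3*a*s²)
√(P(-44, 5*1) - 4687) = √((1 - 220 - 3*(-44)*(5*1)²) - 4687) = √((1 - 44*5 - 3*(-44)*5²) - 4687) = √((1 - 220 - 3*(-44)*25) - 4687) = √((1 - 220 + 3300) - 4687) = √(3081 - 4687) = √(-1606) = I*√1606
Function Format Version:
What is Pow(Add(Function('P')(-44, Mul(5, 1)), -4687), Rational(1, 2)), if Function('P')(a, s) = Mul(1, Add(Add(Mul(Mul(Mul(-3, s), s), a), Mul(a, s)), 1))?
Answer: Mul(I, Pow(1606, Rational(1, 2))) ≈ Mul(40.075, I)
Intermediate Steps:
Function('P')(a, s) = Add(1, Mul(a, s), Mul(-3, a, Pow(s, 2))) (Function('P')(a, s) = Mul(1, Add(Add(Mul(Mul(-3, Pow(s, 2)), a), Mul(a, s)), 1)) = Mul(1, Add(Add(Mul(-3, a, Pow(s, 2)), Mul(a, s)), 1)) = Mul(1, Add(Add(Mul(a, s), Mul(-3, a, Pow(s, 2))), 1)) = Mul(1, Add(1, Mul(a, s), Mul(-3, a, Pow(s, 2)))) = Add(1, Mul(a, s), Mul(-3, a, Pow(s, 2))))
Pow(Add(Function('P')(-44, Mul(5, 1)), -4687), Rational(1, 2)) = Pow(Add(Add(1, Mul(-44, Mul(5, 1)), Mul(-3, -44, Pow(Mul(5, 1), 2))), -4687), Rational(1, 2)) = Pow(Add(Add(1, Mul(-44, 5), Mul(-3, -44, Pow(5, 2))), -4687), Rational(1, 2)) = Pow(Add(Add(1, -220, Mul(-3, -44, 25)), -4687), Rational(1, 2)) = Pow(Add(Add(1, -220, 3300), -4687), Rational(1, 2)) = Pow(Add(3081, -4687), Rational(1, 2)) = Pow(-1606, Rational(1, 2)) = Mul(I, Pow(1606, Rational(1, 2)))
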